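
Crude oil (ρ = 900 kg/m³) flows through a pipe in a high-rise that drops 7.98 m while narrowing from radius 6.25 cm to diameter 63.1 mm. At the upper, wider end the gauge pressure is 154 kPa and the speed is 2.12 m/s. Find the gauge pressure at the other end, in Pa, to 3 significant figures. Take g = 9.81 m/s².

Mass conservation (A₁v₁ = A₂v₂) gives v₂ = 2.12 × 123/31.3 = 8.32 m/s.
Applying Bernoulli between the two ends and solving for P₂: P₂ = P₁ + ½ρ(v₁² − v₂²) − ρgΔh.
P₂ = 154000 + ½·900·(2.12² − 8.32²) − 900·9.81·(−7.98) = 154000 + (-29100) − (-70500) = 195000 Pa.

P₂ ≈ 195000 Pa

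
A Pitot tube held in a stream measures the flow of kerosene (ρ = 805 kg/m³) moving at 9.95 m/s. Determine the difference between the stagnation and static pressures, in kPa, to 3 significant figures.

Bernoulli between the free stream and the stagnation point: ½ρv² = P_stag − P_static.
ΔP = ½·805·9.95² = 39800 Pa.

39.8 kPa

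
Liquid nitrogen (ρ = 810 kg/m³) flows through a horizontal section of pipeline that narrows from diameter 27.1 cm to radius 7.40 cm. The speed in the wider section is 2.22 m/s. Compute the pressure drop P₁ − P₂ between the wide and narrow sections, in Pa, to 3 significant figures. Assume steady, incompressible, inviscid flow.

Continuity gives A₁v₁ = A₂v₂, so v₂ = (577 cm²)/(172 cm²) × 2.22 m/s = 7.44 m/s.
With no height change, Bernoulli's equation is P₁ + ½ρv₁² = P₂ + ½ρv₂².
P₁ − P₂ = ½·810·(7.44² − 2.22²) = ½·810·50.5 = 20400 Pa.

ΔP ≈ 20400 Pa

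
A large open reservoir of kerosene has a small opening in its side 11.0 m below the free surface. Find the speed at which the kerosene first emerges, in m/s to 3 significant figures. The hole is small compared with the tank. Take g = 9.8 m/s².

v = 14.7 m/s

Torricelli's result v = √(2gh) gives v = √(2·9.8·11.0) = 14.7 m/s.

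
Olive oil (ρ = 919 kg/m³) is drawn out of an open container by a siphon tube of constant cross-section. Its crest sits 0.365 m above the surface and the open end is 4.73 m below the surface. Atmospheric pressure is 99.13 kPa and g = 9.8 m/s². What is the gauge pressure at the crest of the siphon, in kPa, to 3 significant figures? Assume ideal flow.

Bernoulli surface→outlet gives ½v² = g·h_out, so v = √(2·9.8·4.73) = 9.63 m/s.
Continuity keeps v the same throughout the tube; from surface to crest, P_atm + 0 = P_top + ½ρv² + ρg·h_top.
P_top = 99130 − ½·919·9.63² − 919·9.8·0.365 = 53200 Pa. So P_gauge = P_top − P_atm = -45900 Pa.

P_gauge ≈ -45.9 kPa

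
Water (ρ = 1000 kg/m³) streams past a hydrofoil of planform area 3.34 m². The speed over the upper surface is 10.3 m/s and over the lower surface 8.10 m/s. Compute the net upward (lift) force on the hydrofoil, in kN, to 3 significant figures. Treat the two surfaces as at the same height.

With equal heights on the two surfaces, Bernoulli gives P_lower − P_upper = ½ρ(v_upper² − v_lower²).
ΔP = ½·1000·(10.3² − 8.10²) = 20200 Pa.
Lift = ΔP · A = 20200 × 3.34 = 67600 N.

F = 67.6 kN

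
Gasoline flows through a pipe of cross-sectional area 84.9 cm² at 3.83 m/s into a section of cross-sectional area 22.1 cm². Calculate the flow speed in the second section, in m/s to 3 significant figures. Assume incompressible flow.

v₂ ≈ 14.7 m/s

Continuity gives A₁v₁ = A₂v₂, so v₂ = (84.9 cm²)/(22.1 cm²) × 3.83 m/s = 14.7 m/s.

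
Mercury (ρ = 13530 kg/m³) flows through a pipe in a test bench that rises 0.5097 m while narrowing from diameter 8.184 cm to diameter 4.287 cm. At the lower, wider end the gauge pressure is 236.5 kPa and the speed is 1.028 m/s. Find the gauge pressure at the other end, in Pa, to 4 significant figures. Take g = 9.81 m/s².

By continuity, v₂ = v₁·A₁/A₂ = 1.028·(52.60/14.43) = 3.746 m/s.
Applying Bernoulli between the two ends and solving for P₂: P₂ = P₁ + ½ρ(v₁² − v₂²) − ρgΔh.
P₂ = 236500 + ½·13530·(1.028² − 3.746²) − 13530·9.81·(+0.5097) = 236500 + (-87800) − (67650) = 81050 Pa.

P₂ ≈ 81050 Pa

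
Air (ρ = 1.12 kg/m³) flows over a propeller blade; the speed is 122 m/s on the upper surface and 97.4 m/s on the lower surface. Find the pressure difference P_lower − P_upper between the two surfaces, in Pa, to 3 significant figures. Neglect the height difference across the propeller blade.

ΔP ≈ 3020 Pa

The pressure is lower where the speed is higher: ΔP = ½ρ(v_up² − v_low²).
ΔP = ½·1.12·(122² − 97.4²) = 3020 Pa.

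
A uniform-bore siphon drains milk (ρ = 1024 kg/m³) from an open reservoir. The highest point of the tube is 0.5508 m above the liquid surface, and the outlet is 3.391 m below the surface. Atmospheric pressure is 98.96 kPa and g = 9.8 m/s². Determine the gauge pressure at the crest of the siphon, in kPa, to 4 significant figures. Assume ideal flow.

Bernoulli surface→outlet gives ½v² = g·h_out, so v = √(2·9.8·3.391) = 8.153 m/s.
The bore is uniform, so the speed at the crest is the same v. Bernoulli surface→crest: P_atm = P_top + ½ρv² + ρg·h_top.
P_top = 98960 − ½·1024·8.153² − 1024·9.8·0.5508 = 59400 Pa. So P_gauge = P_top − P_atm = -39560 Pa.

P_gauge ≈ -39.56 kPa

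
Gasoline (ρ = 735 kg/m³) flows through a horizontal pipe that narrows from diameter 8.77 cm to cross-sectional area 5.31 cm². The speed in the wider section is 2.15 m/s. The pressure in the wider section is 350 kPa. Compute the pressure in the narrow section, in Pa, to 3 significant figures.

132000 Pa

Continuity gives A₁v₁ = A₂v₂, so v₂ = (60.4 cm²)/(5.31 cm²) × 2.15 m/s = 24.5 m/s.
Bernoulli (h₁ = h₂): P₁ − P₂ = ½ρ(v₂² − v₁²).
P₂ = P₁ − ½ρ(v₂² − v₁²) = 350000 − ½·735·(24.5² − 2.15²) = 350000 − 218000 = 132000 Pa.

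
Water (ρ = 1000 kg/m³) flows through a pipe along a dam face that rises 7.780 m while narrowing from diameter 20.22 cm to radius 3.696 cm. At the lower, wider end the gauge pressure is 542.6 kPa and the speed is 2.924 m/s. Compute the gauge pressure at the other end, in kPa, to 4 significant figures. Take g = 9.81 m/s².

The volume flow rate is constant, so v₂ = (A₁/A₂)v₁ = (321.1/42.92)·2.924 = 21.88 m/s.
Applying Bernoulli between the two ends and solving for P₂: P₂ = P₁ + ½ρ(v₁² − v₂²) − ρgΔh.
P₂ = 542600 + ½·1000·(2.924² − 21.88²) − 1000·9.81·(+7.780) = 542600 + (-235100) − (76320) = 231200 Pa.

P₂ ≈ 231.2 kPa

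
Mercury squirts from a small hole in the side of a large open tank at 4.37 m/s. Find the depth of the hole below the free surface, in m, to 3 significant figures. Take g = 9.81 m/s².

Inverting v = √(2gh) gives h = v² / 2g.
h = 4.37²/(2·9.81) = 19.1/19.62 = 0.973 m.

0.973 m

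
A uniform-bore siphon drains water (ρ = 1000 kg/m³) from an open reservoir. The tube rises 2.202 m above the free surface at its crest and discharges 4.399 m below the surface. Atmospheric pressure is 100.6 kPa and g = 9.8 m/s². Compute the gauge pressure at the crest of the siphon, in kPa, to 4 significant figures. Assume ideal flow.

-64.69 kPa

Bernoulli surface→outlet gives ½v² = g·h_out, so v = √(2·9.8·4.399) = 9.285 m/s.
The bore is uniform, so the speed at the crest is the same v. Bernoulli surface→crest: P_atm = P_top + ½ρv² + ρg·h_top.
P_top = 100600 − ½·1000·9.285² − 1000·9.8·2.202 = 35910 Pa. So P_gauge = P_top − P_atm = -64690 Pa.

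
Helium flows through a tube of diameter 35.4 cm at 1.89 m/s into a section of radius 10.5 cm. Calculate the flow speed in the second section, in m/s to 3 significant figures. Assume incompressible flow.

By continuity, v₂ = v₁·A₁/A₂ = 1.89·(984/346) = 5.37 m/s.

v₂ = 5.37 m/s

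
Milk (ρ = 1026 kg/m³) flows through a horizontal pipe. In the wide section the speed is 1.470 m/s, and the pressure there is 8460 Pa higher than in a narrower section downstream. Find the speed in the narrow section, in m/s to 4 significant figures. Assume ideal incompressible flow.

Along the level pipe P + ½ρv² is conserved, hence v₂² = v₁² + 2(P₁ − P₂)/ρ.
v₂ = √(1.470² + 2·8460/1026) = √(2.161 + 16.49) = 4.319 m/s.

v₂ ≈ 4.319 m/s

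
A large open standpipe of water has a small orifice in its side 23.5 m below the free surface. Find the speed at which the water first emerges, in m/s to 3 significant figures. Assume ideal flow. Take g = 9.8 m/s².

21.5 m/s

The surface is effectively still and both ends are open, so ½v² = gh and v = √(2·9.8·23.5) = 21.5 m/s.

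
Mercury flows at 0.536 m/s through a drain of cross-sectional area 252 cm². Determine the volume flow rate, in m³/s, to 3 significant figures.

0.0135 m³/s

Q = A·v = 0.0252 m² × 0.536 m/s = 0.0135 m³/s.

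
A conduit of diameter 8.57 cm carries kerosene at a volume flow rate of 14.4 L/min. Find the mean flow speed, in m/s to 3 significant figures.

Q = 14.4 L/min = 0.000240 m³/s.
v = Q/A = 0.000240 / 0.00577 = 0.0416 m/s.

v ≈ 0.0416 m/s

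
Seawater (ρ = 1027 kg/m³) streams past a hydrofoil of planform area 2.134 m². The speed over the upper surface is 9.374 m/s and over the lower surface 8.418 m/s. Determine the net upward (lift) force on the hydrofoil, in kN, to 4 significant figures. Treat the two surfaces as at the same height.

With equal heights on the two surfaces, Bernoulli gives P_lower − P_upper = ½ρ(v_upper² − v_lower²).
ΔP = ½·1027·(9.374² − 8.418²) = 8734 Pa.
Lift = ΔP · A = 8734 × 2.134 = 18640 N.

F ≈ 18.64 kN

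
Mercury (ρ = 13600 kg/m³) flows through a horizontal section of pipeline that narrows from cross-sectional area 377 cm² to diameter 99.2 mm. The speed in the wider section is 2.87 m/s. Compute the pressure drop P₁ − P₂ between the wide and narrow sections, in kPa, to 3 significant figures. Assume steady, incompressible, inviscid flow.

The volume flow rate is constant, so v₂ = (A₁/A₂)v₁ = (377/77.3)·2.87 = 14.0 m/s.
With no height change, Bernoulli's equation is P₁ + ½ρv₁² = P₂ + ½ρv₂².
P₁ − P₂ = ½·13600·(14.0² − 2.87²) = ½·13600·188 = 1280000 Pa.

ΔP ≈ 1280 kPa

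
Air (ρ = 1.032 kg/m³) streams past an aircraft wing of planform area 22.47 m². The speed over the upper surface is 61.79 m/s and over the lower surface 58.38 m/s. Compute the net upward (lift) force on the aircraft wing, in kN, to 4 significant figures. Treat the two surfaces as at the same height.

From P + ½ρv² = const at equal height, P_low − P_up = ½ρ(v_up² − v_low²).
ΔP = ½·1.032·(61.79² − 58.38²) = 211.4 Pa.
Lift = ΔP · A = 211.4 × 22.47 = 4751 N.

F ≈ 4.751 kN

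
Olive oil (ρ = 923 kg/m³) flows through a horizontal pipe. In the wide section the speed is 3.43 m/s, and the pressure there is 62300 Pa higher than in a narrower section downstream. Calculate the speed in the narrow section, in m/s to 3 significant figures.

v₂ ≈ 12.1 m/s

Horizontal Bernoulli: P₁ + ½ρv₁² = P₂ + ½ρv₂², so v₂² = v₁² + 2(P₁ − P₂)/ρ.
v₂ = √(3.43² + 2·62300/923) = √(11.8 + 135) = 12.1 m/s.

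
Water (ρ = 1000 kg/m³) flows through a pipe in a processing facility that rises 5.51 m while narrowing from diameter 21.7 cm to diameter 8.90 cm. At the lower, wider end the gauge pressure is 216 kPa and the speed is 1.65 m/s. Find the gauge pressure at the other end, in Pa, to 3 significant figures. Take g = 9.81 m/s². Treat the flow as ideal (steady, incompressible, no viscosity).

Continuity gives A₁v₁ = A₂v₂, so v₂ = (370 cm²)/(62.2 cm²) × 1.65 m/s = 9.81 m/s.
Applying Bernoulli between the two ends and solving for P₂: P₂ = P₁ + ½ρ(v₁² − v₂²) − ρgΔh.
P₂ = 216000 + ½·1000·(1.65² − 9.81²) − 1000·9.81·(+5.51) = 216000 + (-46700) − (54100) = 115000 Pa.

P₂ = 115000 Pa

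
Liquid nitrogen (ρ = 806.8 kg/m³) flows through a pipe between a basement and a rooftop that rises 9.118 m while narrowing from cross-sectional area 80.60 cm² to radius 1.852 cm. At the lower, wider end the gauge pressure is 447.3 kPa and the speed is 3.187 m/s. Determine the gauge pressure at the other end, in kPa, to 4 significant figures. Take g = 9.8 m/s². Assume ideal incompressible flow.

Mass conservation (A₁v₁ = A₂v₂) gives v₂ = 3.187 × 80.60/10.78 = 23.84 m/s.
Applying Bernoulli between the two ends and solving for P₂: P₂ = P₁ + ½ρ(v₁² − v₂²) − ρgΔh.
P₂ = 447300 + ½·806.8·(3.187² − 23.84²) − 806.8·9.8·(+9.118) = 447300 + (-225200) − (72090) = 150100 Pa.

150.1 kPa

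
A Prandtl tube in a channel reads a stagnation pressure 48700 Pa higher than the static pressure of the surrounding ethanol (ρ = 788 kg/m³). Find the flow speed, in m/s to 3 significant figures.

Bernoulli between the free stream and the stagnation point: ½ρv² = P_stag − P_static.
v = √(2ΔP/ρ) = √(2·48700/788) = 11.1 m/s.

v ≈ 11.1 m/s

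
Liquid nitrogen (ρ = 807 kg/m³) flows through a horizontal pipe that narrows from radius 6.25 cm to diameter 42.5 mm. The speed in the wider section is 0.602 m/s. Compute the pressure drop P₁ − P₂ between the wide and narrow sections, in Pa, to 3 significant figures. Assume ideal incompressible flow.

ΔP ≈ 10800 Pa

By continuity, v₂ = v₁·A₁/A₂ = 0.602·(123/14.2) = 5.21 m/s.
The pipe is horizontal, so Bernoulli reduces to P₁ + ½ρv₁² = P₂ + ½ρv₂².
P₁ − P₂ = ½·807·(5.21² − 0.602²) = ½·807·26.8 = 10800 Pa.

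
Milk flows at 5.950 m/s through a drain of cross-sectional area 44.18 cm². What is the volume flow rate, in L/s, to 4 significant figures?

Q = A·v = 0.004418 m² × 5.950 m/s = 0.02629 m³/s.
Converting: 0.02629 m³/s × 1000 = 26.29 L/s.

26.29 L/s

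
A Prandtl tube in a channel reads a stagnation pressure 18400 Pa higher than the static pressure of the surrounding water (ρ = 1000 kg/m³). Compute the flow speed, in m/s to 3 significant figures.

v ≈ 6.07 m/s

The dynamic pressure equals the rise in static pressure at the stagnation point: ΔP = ½ρv².
v = √(2ΔP/ρ) = √(2·18400/1000) = 6.07 m/s.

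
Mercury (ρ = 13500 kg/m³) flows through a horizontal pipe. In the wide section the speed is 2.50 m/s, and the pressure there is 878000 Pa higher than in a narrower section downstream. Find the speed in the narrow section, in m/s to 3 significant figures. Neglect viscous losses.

11.7 m/s

Along the level pipe P + ½ρv² is conserved, hence v₂² = v₁² + 2(P₁ − P₂)/ρ.
v₂ = √(2.50² + 2·878000/13500) = √(6.25 + 130) = 11.7 m/s.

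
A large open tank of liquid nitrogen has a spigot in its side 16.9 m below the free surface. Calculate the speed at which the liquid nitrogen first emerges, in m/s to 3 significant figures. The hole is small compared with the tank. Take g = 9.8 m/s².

v ≈ 18.2 m/s

Torricelli's result v = √(2gh) gives v = √(2·9.8·16.9) = 18.2 m/s.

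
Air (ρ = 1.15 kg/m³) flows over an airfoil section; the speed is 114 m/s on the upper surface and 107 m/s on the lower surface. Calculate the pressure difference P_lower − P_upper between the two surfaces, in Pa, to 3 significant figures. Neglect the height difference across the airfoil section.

The pressure is lower where the speed is higher: ΔP = ½ρ(v_up² − v_low²).
ΔP = ½·1.15·(114² − 107²) = 890 Pa.

890 Pa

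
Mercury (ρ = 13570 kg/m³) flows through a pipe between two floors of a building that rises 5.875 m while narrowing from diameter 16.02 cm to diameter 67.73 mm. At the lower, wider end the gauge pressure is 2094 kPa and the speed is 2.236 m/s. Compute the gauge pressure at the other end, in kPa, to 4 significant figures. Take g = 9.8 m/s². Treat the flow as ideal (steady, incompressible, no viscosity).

P₂ ≈ 284.9 kPa

Continuity gives A₁v₁ = A₂v₂, so v₂ = (201.6 cm²)/(36.03 cm²) × 2.236 m/s = 12.51 m/s.
Bernoulli: P₁ + ½ρv₁² + ρg h₁ = P₂ + ½ρv₂² + ρg h₂, so P₂ = P₁ + ½ρ(v₁² − v₂²) − ρg(h₂ − h₁).
P₂ = 2094000 + ½·13570·(2.236² − 12.51²) − 13570·9.8·(+5.875) = 2094000 + (-1028000) − (781300) = 284900 Pa.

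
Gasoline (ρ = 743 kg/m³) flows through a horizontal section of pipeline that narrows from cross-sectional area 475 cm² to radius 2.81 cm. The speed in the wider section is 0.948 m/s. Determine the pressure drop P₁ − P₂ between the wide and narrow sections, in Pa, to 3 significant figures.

ΔP ≈ 122000 Pa

Continuity gives A₁v₁ = A₂v₂, so v₂ = (475 cm²)/(24.8 cm²) × 0.948 m/s = 18.2 m/s.
Bernoulli (h₁ = h₂): P₁ − P₂ = ½ρ(v₂² − v₁²).
P₁ − P₂ = ½·743·(18.2² − 0.948²) = ½·743·329 = 122000 Pa.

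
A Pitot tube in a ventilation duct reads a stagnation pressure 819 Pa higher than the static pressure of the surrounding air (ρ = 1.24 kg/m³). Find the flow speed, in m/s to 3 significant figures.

36.3 m/s

The dynamic pressure equals the rise in static pressure at the stagnation point: ΔP = ½ρv².
v = √(2ΔP/ρ) = √(2·819/1.24) = 36.3 m/s.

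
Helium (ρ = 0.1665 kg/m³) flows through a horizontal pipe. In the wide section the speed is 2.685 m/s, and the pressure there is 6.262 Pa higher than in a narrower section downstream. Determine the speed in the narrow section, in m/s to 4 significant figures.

v₂ ≈ 9.079 m/s

Along the level pipe P + ½ρv² is conserved, hence v₂² = v₁² + 2(P₁ − P₂)/ρ.
v₂ = √(2.685² + 2·6.262/0.1665) = √(7.209 + 75.22) = 9.079 m/s.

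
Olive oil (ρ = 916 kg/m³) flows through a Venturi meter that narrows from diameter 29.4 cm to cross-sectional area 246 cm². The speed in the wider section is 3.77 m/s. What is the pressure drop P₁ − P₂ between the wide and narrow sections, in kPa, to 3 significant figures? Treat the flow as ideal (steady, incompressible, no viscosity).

43.1 kPa

The volume flow rate is constant, so v₂ = (A₁/A₂)v₁ = (679/246)·3.77 = 10.4 m/s.
With no height change, Bernoulli's equation is P₁ + ½ρv₁² = P₂ + ½ρv₂².
P₁ − P₂ = ½·916·(10.4² − 3.77²) = ½·916·94.0 = 43100 Pa.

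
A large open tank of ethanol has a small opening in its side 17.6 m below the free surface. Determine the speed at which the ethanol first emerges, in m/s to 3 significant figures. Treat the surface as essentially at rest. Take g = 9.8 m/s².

v = 18.6 m/s

Bernoulli from surface to hole (P equal, v_surface ≈ 0): v = √(2gh) = √(2×9.8×17.6) = 18.6 m/s.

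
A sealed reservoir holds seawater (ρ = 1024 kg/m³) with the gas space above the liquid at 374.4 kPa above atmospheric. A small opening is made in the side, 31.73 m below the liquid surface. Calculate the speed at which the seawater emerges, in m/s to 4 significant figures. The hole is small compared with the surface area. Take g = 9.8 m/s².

Take point 1 at the surface (v₁ ≈ 0) and point 2 at the hole (at atmospheric pressure). Bernoulli: P₁ + ρg h = P_atm + ½ρv₂².
With P₁ − P_atm = 374400 Pa, v₂ = √(2gh + 2ΔP/ρ) = √(2·9.8·31.73 + 2·374400/1024) = 36.79 m/s.

v ≈ 36.79 m/s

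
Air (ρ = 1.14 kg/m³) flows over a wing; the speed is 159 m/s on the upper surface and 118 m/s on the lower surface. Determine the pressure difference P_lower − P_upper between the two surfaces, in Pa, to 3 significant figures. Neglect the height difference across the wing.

6470 Pa

Bernoulli (same height): P_lower − P_upper = ½ρ(v_upper² − v_lower²).
ΔP = ½·1.14·(159² − 118²) = 6470 Pa.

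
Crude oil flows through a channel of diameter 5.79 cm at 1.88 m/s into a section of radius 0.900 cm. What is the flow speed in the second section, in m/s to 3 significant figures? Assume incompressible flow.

The volume flow rate is constant, so v₂ = (A₁/A₂)v₁ = (26.3/2.54)·1.88 = 19.5 m/s.

19.5 m/s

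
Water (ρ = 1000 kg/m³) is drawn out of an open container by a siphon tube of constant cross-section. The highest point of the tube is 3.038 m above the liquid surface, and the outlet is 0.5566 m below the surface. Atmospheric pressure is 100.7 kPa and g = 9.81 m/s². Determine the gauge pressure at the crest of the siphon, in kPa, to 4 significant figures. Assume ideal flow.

-35.26 kPa

From the surface to the outlet (both open to atmosphere, surface at rest): v = √(2g·h_out) = √(2·9.81·0.5566) = 3.305 m/s.
The bore is uniform, so the speed at the crest is the same v. Bernoulli surface→crest: P_atm = P_top + ½ρv² + ρg·h_top.
P_top = 100700 − ½·1000·3.305² − 1000·9.81·3.038 = 65440 Pa. So P_gauge = P_top − P_atm = -35260 Pa.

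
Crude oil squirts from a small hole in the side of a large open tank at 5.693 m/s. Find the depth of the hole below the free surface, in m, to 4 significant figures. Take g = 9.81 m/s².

h ≈ 1.652 m

Torricelli: v = √(2gh), so h = v²/(2g).
h = 5.693²/(2·9.81) = 32.41/19.62 = 1.652 m.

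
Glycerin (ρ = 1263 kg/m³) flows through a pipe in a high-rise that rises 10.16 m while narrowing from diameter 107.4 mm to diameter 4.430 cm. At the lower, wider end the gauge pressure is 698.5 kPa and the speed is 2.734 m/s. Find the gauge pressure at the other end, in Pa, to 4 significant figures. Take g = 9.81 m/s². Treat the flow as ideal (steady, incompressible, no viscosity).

Mass conservation (A₁v₁ = A₂v₂) gives v₂ = 2.734 × 90.59/15.41 = 16.07 m/s.
Energy conservation along the streamline gives P₂ = P₁ − ½ρ(v₂² − v₁²) − ρg(h₂ − h₁).
P₂ = 698500 + ½·1263·(2.734² − 16.07²) − 1263·9.81·(+10.16) = 698500 + (-158300) − (125900) = 414300 Pa.

P₂ ≈ 414300 Pa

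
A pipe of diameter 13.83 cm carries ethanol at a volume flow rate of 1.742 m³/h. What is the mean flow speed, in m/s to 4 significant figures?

Q = 1.742 m³/h = 0.0004839 m³/s.
v = Q/A = 0.0004839 / 0.01502 = 0.03221 m/s.

0.03221 m/s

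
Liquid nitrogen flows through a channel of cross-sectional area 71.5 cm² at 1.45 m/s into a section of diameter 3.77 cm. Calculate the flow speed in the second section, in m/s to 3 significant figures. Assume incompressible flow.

9.29 m/s

By continuity, v₂ = v₁·A₁/A₂ = 1.45·(71.5/11.2) = 9.29 m/s.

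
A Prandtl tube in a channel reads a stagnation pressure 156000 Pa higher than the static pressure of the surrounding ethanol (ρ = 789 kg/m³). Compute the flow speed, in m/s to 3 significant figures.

At the stagnation point the flow is brought to rest, so Bernoulli gives P_stag − P_static = ½ρv².
v = √(2ΔP/ρ) = √(2·156000/789) = 19.9 m/s.

v = 19.9 m/s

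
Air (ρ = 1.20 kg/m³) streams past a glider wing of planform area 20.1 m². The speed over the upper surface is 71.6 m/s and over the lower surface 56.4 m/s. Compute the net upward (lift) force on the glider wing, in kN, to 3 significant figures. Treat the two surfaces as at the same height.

23.5 kN

With equal heights on the two surfaces, Bernoulli gives P_lower − P_upper = ½ρ(v_upper² − v_lower²).
ΔP = ½·1.20·(71.6² − 56.4²) = 1170 Pa.
Lift = ΔP · A = 1170 × 20.1 = 23500 N.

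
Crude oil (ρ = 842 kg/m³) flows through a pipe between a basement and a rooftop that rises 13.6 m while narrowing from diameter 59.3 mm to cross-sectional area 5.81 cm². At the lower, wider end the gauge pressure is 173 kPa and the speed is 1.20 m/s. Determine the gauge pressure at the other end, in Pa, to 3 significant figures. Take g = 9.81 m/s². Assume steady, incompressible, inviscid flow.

P₂ ≈ 47600 Pa

Mass conservation (A₁v₁ = A₂v₂) gives v₂ = 1.20 × 27.6/5.81 = 5.70 m/s.
Energy conservation along the streamline gives P₂ = P₁ − ½ρ(v₂² − v₁²) − ρg(h₂ − h₁).
P₂ = 173000 + ½·842·(1.20² − 5.70²) − 842·9.81·(+13.6) = 173000 + (-13100) − (112000) = 47600 Pa.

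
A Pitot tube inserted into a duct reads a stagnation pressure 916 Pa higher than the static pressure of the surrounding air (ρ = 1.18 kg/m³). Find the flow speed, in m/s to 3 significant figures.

v ≈ 39.4 m/s

Bernoulli between the free stream and the stagnation point: ½ρv² = P_stag − P_static.
v = √(2ΔP/ρ) = √(2·916/1.18) = 39.4 m/s.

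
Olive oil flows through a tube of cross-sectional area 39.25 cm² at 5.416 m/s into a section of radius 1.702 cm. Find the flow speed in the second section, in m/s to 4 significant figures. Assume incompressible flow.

v₂ = 23.36 m/s

Mass conservation (A₁v₁ = A₂v₂) gives v₂ = 5.416 × 39.25/9.101 = 23.36 m/s.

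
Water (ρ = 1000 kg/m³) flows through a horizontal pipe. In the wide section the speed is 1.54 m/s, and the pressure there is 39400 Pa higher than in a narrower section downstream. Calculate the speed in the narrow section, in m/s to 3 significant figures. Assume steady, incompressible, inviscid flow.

Horizontal Bernoulli: P₁ + ½ρv₁² = P₂ + ½ρv₂², so v₂² = v₁² + 2(P₁ − P₂)/ρ.
v₂ = √(1.54² + 2·39400/1000) = √(2.37 + 78.8) = 9.01 m/s.

v₂ ≈ 9.01 m/s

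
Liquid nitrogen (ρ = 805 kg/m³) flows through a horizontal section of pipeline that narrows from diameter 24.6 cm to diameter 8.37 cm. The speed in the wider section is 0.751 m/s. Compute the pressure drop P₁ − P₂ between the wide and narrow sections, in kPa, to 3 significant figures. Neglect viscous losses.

ΔP ≈ 16.7 kPa

Continuity gives A₁v₁ = A₂v₂, so v₂ = (475 cm²)/(55.0 cm²) × 0.751 m/s = 6.49 m/s.
With no height change, Bernoulli's equation is P₁ + ½ρv₁² = P₂ + ½ρv₂².
P₁ − P₂ = ½·805·(6.49² − 0.751²) = ½·805·41.5 = 16700 Pa.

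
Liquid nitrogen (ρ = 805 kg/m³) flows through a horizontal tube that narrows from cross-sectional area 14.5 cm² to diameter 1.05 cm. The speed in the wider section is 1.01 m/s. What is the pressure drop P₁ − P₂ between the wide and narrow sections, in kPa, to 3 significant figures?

ΔP ≈ 115 kPa

Mass conservation (A₁v₁ = A₂v₂) gives v₂ = 1.01 × 14.5/0.866 = 16.9 m/s.
Along the horizontal streamline, P + ½ρv² is constant.
P₁ − P₂ = ½·805·(16.9² − 1.01²) = ½·805·285 = 115000 Pa.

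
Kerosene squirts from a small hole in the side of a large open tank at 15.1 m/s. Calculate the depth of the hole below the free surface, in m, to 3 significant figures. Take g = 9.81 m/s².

Inverting v = √(2gh) gives h = v² / 2g.
h = 15.1²/(2·9.81) = 228/19.62 = 11.6 m.

h = 11.6 m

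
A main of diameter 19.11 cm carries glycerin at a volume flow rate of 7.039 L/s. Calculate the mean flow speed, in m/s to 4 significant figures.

Q = 7.039 L/s = 0.007039 m³/s.
v = Q/A = 0.007039 / 0.02868 = 0.2454 m/s.

0.2454 m/s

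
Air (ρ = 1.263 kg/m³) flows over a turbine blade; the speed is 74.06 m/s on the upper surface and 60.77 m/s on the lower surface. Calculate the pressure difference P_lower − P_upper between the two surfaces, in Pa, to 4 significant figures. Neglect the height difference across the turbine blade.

The pressure is lower where the speed is higher: ΔP = ½ρ(v_up² − v_low²).
ΔP = ½·1.263·(74.06² − 60.77²) = 1132 Pa.

1132 Pa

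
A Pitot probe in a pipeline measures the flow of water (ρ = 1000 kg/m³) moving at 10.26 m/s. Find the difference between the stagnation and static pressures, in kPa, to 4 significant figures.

ΔP ≈ 52.63 kPa

At the stagnation point the flow is brought to rest, so Bernoulli gives P_stag − P_static = ½ρv².
ΔP = ½·1000·10.26² = 52630 Pa.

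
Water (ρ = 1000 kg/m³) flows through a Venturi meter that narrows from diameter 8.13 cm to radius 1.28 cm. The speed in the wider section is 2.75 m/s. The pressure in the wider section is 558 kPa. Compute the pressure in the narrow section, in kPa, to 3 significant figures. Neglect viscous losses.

P₂ ≈ 177 kPa

Mass conservation (A₁v₁ = A₂v₂) gives v₂ = 2.75 × 51.9/5.15 = 27.7 m/s.
The pipe is horizontal, so Bernoulli reduces to P₁ + ½ρv₁² = P₂ + ½ρv₂².
P₂ = P₁ − ½ρ(v₂² − v₁²) = 558000 − ½·1000·(27.7² − 2.75²) = 558000 − 381000 = 177000 Pa.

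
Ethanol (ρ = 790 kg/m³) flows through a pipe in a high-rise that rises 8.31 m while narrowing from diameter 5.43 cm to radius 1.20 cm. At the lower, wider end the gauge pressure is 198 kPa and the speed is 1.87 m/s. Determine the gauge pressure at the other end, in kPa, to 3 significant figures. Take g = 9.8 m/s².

The volume flow rate is constant, so v₂ = (A₁/A₂)v₁ = (23.2/4.52)·1.87 = 9.57 m/s.
Bernoulli: P₁ + ½ρv₁² + ρg h₁ = P₂ + ½ρv₂² + ρg h₂, so P₂ = P₁ + ½ρ(v₁² − v₂²) − ρg(h₂ − h₁).
P₂ = 198000 + ½·790·(1.87² − 9.57²) − 790·9.8·(+8.31) = 198000 + (-34800) − (64300) = 98900 Pa.

P₂ = 98.9 kPa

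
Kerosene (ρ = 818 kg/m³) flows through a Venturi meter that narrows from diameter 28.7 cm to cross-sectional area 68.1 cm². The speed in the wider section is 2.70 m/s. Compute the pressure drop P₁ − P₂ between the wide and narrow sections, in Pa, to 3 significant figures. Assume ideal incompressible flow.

ΔP ≈ 266000 Pa

The volume flow rate is constant, so v₂ = (A₁/A₂)v₁ = (647/68.1)·2.70 = 25.6 m/s.
The pipe is horizontal, so Bernoulli reduces to P₁ + ½ρv₁² = P₂ + ½ρv₂².
P₁ − P₂ = ½·818·(25.6² − 2.70²) = ½·818·651 = 266000 Pa.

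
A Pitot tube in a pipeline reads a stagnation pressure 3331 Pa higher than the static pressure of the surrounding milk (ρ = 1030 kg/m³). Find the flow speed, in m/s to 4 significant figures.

v ≈ 2.543 m/s

Bernoulli between the free stream and the stagnation point: ½ρv² = P_stag − P_static.
v = √(2ΔP/ρ) = √(2·3331/1030) = 2.543 m/s.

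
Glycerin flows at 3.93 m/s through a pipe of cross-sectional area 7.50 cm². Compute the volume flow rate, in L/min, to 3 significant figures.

Q = A·v = 0.000750 m² × 3.93 m/s = 0.00295 m³/s.
Converting: 0.00295 m³/s × 60000 = 177 L/min.

Q ≈ 177 L/min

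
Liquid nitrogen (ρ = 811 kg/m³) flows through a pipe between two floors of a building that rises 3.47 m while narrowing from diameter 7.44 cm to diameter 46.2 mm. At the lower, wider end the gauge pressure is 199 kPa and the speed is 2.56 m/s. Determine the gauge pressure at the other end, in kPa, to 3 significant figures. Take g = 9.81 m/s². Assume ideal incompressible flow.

Mass conservation (A₁v₁ = A₂v₂) gives v₂ = 2.56 × 43.5/16.8 = 6.64 m/s.
Bernoulli: P₁ + ½ρv₁² + ρg h₁ = P₂ + ½ρv₂² + ρg h₂, so P₂ = P₁ + ½ρ(v₁² − v₂²) − ρg(h₂ − h₁).
P₂ = 199000 + ½·811·(2.56² − 6.64²) − 811·9.81·(+3.47) = 199000 + (-15200) − (27600) = 156000 Pa.

P₂ ≈ 156 kPa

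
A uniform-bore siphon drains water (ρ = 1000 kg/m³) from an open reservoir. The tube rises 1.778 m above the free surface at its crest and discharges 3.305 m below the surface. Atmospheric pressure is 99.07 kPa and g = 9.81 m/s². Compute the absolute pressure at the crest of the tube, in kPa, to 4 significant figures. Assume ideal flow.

From the surface to the outlet (both open to atmosphere, surface at rest): v = √(2g·h_out) = √(2·9.81·3.305) = 8.053 m/s.
The bore is uniform, so the speed at the crest is the same v. Bernoulli surface→crest: P_atm = P_top + ½ρv² + ρg·h_top.
P_top = 99070 − ½·1000·8.053² − 1000·9.81·1.778 = 49210 Pa.

P_top ≈ 49.21 kPa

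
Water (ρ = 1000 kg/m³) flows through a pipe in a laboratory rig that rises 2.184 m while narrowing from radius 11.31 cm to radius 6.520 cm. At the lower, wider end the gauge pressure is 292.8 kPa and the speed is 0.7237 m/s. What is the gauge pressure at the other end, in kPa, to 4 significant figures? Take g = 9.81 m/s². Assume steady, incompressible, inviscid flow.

Mass conservation (A₁v₁ = A₂v₂) gives v₂ = 0.7237 × 401.9/133.6 = 2.178 m/s.
Energy conservation along the streamline gives P₂ = P₁ − ½ρ(v₂² − v₁²) − ρg(h₂ − h₁).
P₂ = 292800 + ½·1000·(0.7237² − 2.178²) − 1000·9.81·(+2.184) = 292800 + (-2109) − (21430) = 269300 Pa.

269.3 kPa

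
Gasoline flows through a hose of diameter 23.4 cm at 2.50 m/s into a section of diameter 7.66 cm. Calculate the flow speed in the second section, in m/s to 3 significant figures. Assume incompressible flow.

Mass conservation (A₁v₁ = A₂v₂) gives v₂ = 2.50 × 430/46.1 = 23.3 m/s.

v₂ = 23.3 m/s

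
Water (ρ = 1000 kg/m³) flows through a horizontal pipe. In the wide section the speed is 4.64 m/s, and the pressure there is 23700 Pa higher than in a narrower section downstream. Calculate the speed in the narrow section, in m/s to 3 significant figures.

8.30 m/s

Horizontal Bernoulli: P₁ + ½ρv₁² = P₂ + ½ρv₂², so v₂² = v₁² + 2(P₁ − P₂)/ρ.
v₂ = √(4.64² + 2·23700/1000) = √(21.5 + 47.4) = 8.30 m/s.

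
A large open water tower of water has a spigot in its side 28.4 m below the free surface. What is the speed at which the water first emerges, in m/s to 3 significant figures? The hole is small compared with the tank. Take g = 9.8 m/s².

23.6 m/s

With the surface at rest and both surface and jet at atmospheric pressure, Bernoulli gives ρg h = ½ρv², so v = √(2gh) = √(2·9.8·28.4) = 23.6 m/s.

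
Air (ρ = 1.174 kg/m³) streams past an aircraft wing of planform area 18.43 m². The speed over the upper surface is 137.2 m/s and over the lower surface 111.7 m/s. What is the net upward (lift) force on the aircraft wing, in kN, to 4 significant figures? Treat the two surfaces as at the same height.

F = 68.66 kN

The faster flow above has the lower pressure; Bernoulli (same height) gives ΔP = ½ρ(v_up² − v_low²).
ΔP = ½·1.174·(137.2² − 111.7²) = 3726 Pa.
Lift = ΔP · A = 3726 × 18.43 = 68660 N.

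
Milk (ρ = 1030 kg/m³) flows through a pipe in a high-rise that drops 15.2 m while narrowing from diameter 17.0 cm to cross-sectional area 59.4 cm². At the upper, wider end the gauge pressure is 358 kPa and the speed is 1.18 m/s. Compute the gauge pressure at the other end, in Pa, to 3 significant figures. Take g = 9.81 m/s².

P₂ ≈ 502000 Pa

By continuity, v₂ = v₁·A₁/A₂ = 1.18·(227/59.4) = 4.51 m/s.
Applying Bernoulli between the two ends and solving for P₂: P₂ = P₁ + ½ρ(v₁² − v₂²) − ρgΔh.
P₂ = 358000 + ½·1030·(1.18² − 4.51²) − 1030·9.81·(−15.2) = 358000 + (-9750) − (-154000) = 502000 Pa.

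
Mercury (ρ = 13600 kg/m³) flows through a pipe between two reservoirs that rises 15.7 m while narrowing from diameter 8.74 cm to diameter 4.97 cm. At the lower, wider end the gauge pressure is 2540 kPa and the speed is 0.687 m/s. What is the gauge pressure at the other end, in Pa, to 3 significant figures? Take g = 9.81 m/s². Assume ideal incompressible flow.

418000 Pa

Continuity gives A₁v₁ = A₂v₂, so v₂ = (60.0 cm²)/(19.4 cm²) × 0.687 m/s = 2.12 m/s.
Applying Bernoulli between the two ends and solving for P₂: P₂ = P₁ + ½ρ(v₁² − v₂²) − ρgΔh.
P₂ = 2540000 + ½·13600·(0.687² − 2.12²) − 13600·9.81·(+15.7) = 2540000 + (-27500) − (2090000) = 418000 Pa.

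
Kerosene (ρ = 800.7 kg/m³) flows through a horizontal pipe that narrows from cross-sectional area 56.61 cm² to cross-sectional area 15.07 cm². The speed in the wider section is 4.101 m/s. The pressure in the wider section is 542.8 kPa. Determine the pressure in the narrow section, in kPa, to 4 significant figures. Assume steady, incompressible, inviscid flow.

Mass conservation (A₁v₁ = A₂v₂) gives v₂ = 4.101 × 56.61/15.07 = 15.41 m/s.
Bernoulli (h₁ = h₂): P₁ − P₂ = ½ρ(v₂² − v₁²).
P₂ = P₁ − ½ρ(v₂² − v₁²) = 542800 − ½·800.7·(15.41² − 4.101²) = 542800 − 88280 = 454500 Pa.

P₂ ≈ 454.5 kPa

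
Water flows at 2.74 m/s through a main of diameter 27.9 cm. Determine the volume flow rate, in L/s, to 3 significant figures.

Q = 168 L/s

Q = A·v = 0.0611 m² × 2.74 m/s = 0.168 m³/s.
Converting: 0.168 m³/s × 1000 = 168 L/s.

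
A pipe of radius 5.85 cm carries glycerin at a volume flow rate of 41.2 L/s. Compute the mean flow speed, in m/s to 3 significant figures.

Q = 41.2 L/s = 0.0412 m³/s.
v = Q/A = 0.0412 / 0.0108 = 3.83 m/s.

v = 3.83 m/s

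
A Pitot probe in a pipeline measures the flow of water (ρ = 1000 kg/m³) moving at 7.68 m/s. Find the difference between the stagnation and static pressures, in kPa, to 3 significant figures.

The dynamic pressure equals the rise in static pressure at the stagnation point: ΔP = ½ρv².
ΔP = ½·1000·7.68² = 29500 Pa.

ΔP ≈ 29.5 kPa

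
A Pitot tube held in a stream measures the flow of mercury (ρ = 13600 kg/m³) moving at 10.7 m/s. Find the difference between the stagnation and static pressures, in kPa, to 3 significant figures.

ΔP ≈ 779 kPa

The dynamic pressure equals the rise in static pressure at the stagnation point: ΔP = ½ρv².
ΔP = ½·13600·10.7² = 779000 Pa.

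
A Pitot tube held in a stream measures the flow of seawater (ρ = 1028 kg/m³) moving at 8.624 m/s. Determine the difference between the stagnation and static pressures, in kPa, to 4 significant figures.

The dynamic pressure equals the rise in static pressure at the stagnation point: ΔP = ½ρv².
ΔP = ½·1028·8.624² = 38230 Pa.

ΔP = 38.23 kPa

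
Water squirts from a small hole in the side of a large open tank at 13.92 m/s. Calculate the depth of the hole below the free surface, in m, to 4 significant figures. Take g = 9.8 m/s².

h = 9.886 m

For a small hole in a large open tank, ½v² = gh, giving h = v²/(2g).
h = 13.92²/(2·9.8) = 193.8/19.60 = 9.886 m.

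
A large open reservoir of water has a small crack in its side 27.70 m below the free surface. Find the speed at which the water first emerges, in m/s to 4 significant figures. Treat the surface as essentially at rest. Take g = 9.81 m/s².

v ≈ 23.31 m/s

Torricelli's result v = √(2gh) gives v = √(2·9.81·27.70) = 23.31 m/s.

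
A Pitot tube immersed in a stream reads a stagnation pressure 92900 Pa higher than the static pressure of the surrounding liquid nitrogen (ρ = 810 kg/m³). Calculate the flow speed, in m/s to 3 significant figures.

v ≈ 15.1 m/s

The dynamic pressure equals the rise in static pressure at the stagnation point: ΔP = ½ρv².
v = √(2ΔP/ρ) = √(2·92900/810) = 15.1 m/s.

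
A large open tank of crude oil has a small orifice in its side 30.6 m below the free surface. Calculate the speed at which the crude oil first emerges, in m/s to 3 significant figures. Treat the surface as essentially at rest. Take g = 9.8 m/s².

v ≈ 24.5 m/s

The surface is effectively still and both ends are open, so ½v² = gh and v = √(2·9.8·30.6) = 24.5 m/s.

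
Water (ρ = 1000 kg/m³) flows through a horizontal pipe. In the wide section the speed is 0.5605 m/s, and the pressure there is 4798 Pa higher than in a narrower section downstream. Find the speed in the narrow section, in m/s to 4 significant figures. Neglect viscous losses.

v₂ = 3.148 m/s

Horizontal Bernoulli: P₁ + ½ρv₁² = P₂ + ½ρv₂², so v₂² = v₁² + 2(P₁ − P₂)/ρ.
v₂ = √(0.5605² + 2·4798/1000) = √(0.3142 + 9.596) = 3.148 m/s.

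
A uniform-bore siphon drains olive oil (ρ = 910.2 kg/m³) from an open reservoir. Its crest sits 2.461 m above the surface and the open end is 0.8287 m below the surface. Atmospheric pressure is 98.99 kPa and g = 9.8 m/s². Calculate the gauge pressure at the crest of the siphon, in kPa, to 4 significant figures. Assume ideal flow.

P_gauge = -29.34 kPa

The outlet speed comes from Torricelli: v = √(2g·0.8287) = 4.030 m/s.
The bore is uniform, so the speed at the crest is the same v. Bernoulli surface→crest: P_atm = P_top + ½ρv² + ρg·h_top.
P_top = 98990 − ½·910.2·4.030² − 910.2·9.8·2.461 = 69650 Pa. So P_gauge = P_top − P_atm = -29340 Pa.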